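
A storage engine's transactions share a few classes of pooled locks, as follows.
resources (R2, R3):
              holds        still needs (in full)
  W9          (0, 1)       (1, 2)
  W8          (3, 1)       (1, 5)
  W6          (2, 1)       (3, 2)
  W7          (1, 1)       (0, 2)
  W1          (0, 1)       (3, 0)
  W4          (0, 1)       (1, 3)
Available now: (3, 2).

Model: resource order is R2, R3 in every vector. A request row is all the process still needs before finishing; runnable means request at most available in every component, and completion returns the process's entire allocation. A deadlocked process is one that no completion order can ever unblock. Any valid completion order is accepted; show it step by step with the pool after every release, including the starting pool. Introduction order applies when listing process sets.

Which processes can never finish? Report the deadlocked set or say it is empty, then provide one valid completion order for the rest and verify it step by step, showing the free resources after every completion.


Nothing here is deadlocked.
Key observation: starting with W7, each completion frees enough for the next — no one is permanently blocked.
One completion order for the rest: W7, W6, W9, W1, W8, W4. Step-by-step check:
  pool = (3, 2)
  run W7 (needs (0, 2), free (3, 2)); after release of (1, 1) the pool is (4, 3)
  run W6 (needs (3, 2), free (4, 3)); after release of (2, 1) the pool is (6, 4)
  run W9 (needs (1, 2), free (6, 4)); after release of (0, 1) the pool is (6, 5)
  run W1 (needs (3, 0), free (6, 5)); after release of (0, 1) the pool is (6, 6)
  run W8 (needs (1, 5), free (6, 6)); after release of (3, 1) the pool is (9, 7)
  run W4 (needs (1, 3), free (9, 7)); after release of (0, 1) the pool is (9, 8)


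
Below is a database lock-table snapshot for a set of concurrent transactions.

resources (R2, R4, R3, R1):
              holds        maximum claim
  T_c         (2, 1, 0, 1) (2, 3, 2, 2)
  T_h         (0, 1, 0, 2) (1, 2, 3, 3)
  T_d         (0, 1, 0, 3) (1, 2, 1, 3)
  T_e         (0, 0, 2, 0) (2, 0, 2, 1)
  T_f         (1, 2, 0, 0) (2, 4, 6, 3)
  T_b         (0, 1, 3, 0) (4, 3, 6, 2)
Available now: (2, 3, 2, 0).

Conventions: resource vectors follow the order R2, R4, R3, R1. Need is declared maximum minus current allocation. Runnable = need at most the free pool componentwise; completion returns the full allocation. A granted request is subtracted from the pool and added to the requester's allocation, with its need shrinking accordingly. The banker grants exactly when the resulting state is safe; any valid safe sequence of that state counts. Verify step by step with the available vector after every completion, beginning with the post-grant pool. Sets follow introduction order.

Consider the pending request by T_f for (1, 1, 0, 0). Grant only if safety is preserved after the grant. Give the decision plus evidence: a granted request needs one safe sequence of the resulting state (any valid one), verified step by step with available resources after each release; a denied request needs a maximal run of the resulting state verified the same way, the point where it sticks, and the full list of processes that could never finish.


DENY — the pretend-granted state is unsafe.
Key observation: after T_d, T_c, T_e, T_h the pool peaks at (3, 5, 4, 6), and each blocked process is short somewhere: T_f on R3; T_b on R2.
On the post-grant state, T_d, T_c, T_e, T_h is a maximal run — nothing extends it. Step-by-step check:
  pool = (1, 2, 2, 0)
  run T_d (needs (1, 1, 1, 0), free (1, 2, 2, 0)); after release of (0, 1, 0, 3) the pool is (1, 3, 2, 3)
  run T_c (needs (0, 2, 2, 1), free (1, 3, 2, 3)); after release of (2, 1, 0, 1) the pool is (3, 4, 2, 4)
  run T_e (needs (2, 0, 0, 1), free (3, 4, 2, 4)); after release of (0, 0, 2, 0) the pool is (3, 4, 4, 4)
  run T_h (needs (1, 1, 3, 1), free (3, 4, 4, 4)); after release of (0, 1, 0, 2) the pool is (3, 5, 4, 6)
  T_f cannot run: need (0, 1, 6, 3) vs free (3, 5, 4, 6) (insufficient R3)
  T_b cannot run: need (4, 2, 3, 2) vs free (3, 5, 4, 6) (insufficient R2)
Processes that could never finish after the grant: T_f and T_b.


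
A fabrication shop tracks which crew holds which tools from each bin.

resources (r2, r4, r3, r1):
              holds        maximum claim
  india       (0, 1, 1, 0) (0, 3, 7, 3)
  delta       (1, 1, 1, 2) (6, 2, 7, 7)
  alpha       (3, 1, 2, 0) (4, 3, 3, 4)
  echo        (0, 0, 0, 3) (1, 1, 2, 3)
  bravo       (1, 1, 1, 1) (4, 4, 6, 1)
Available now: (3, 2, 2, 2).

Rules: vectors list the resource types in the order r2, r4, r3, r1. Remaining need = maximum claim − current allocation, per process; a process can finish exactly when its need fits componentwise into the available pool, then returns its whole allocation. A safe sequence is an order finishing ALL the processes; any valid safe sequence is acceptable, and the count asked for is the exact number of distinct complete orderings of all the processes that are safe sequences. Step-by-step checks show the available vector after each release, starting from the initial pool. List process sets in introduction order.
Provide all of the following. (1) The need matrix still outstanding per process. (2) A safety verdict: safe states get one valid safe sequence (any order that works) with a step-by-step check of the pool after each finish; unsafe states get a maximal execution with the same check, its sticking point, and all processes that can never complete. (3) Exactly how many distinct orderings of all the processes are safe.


(1) Outstanding need per process (order r2, r4, r3, r1):
  india: (0, 2, 6, 3)
  delta: (5, 1, 6, 5)
  alpha: (1, 2, 1, 4)
  echo: (1, 1, 2, 0)
  bravo: (3, 3, 5, 0)
(2) The state is UNSAFE.
Key observation: echo, alpha can finish, but then (6, 3, 4, 5) is all there is, and the blocked group's r3 demands exceed it.
Going as far as possible: echo, alpha; after that, nothing fits. Verifying each step:
  pool = (3, 2, 2, 2)
  run echo (needs (1, 1, 2, 0), free (3, 2, 2, 2)); after release of (0, 0, 0, 3) the pool is (3, 2, 2, 5)
  run alpha (needs (1, 2, 1, 4), free (3, 2, 2, 5)); after release of (3, 1, 2, 0) the pool is (6, 3, 4, 5)
  india cannot run: need (0, 2, 6, 3) vs free (6, 3, 4, 5) (insufficient r3)
  delta cannot run: need (5, 1, 6, 5) vs free (6, 3, 4, 5) (insufficient r3)
  bravo cannot run: need (3, 3, 5, 0) vs free (6, 3, 4, 5) (insufficient r3)
Permanently blocked: india, delta and bravo.
(3) Precisely 0 of the possible complete orderings are safe sequences.


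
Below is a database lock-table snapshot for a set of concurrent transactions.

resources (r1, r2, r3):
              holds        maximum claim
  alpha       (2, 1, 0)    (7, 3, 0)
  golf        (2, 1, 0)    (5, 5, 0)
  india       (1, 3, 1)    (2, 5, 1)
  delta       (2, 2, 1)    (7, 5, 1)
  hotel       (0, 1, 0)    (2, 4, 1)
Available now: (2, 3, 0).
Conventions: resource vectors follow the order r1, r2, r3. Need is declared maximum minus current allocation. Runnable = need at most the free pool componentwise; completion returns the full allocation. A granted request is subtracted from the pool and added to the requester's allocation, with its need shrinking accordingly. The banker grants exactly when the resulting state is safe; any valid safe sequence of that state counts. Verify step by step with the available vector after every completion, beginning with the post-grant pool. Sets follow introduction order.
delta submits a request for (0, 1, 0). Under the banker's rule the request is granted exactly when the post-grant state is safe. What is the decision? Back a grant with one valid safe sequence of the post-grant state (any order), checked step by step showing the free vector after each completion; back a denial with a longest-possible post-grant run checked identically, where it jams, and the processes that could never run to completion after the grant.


GRANT — the state after the grant stays safe, e.g. via india, golf, hotel, alpha, delta.
Key observation: post-grant, (2, 2, 0) remains, and an order beginning with india completes everyone.
Step-by-step check of the post-grant state:
  pool = (2, 2, 0)
  india: need (1, 2, 0) fits (2, 2, 0); releases (1, 3, 1), pool now (3, 5, 1)
  golf: need (3, 4, 0) fits (3, 5, 1); releases (2, 1, 0), pool now (5, 6, 1)
  hotel: need (2, 3, 1) fits (5, 6, 1); releases (0, 1, 0), pool now (5, 7, 1)
  alpha: need (5, 2, 0) fits (5, 7, 1); releases (2, 1, 0), pool now (7, 8, 1)
  delta: need (5, 2, 0) fits (7, 8, 1); releases (2, 3, 1), pool now (9, 11, 2)


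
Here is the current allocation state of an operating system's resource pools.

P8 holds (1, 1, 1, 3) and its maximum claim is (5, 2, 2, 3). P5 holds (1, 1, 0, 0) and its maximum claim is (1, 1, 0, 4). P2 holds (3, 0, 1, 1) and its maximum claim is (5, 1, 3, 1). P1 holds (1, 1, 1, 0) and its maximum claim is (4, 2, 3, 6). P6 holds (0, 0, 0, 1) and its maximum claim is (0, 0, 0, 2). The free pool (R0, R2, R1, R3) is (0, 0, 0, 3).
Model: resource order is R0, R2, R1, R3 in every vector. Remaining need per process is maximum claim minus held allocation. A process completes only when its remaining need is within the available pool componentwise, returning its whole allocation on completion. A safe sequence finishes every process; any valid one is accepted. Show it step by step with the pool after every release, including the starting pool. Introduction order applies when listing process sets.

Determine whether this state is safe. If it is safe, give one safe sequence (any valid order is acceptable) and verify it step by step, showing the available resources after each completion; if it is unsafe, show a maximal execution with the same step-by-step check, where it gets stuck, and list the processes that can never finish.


UNSAFE.
Key observation: once P6, P5 finish, the pool peaks at (1, 1, 0, 4) — and every remaining process still needs more R0 than that.
Going as far as possible: P6, P5; after that, nothing fits. Check, step by step:
  pool = (0, 0, 0, 3)
  run P6 (needs (0, 0, 0, 1), free (0, 0, 0, 3)); after release of (0, 0, 0, 1) the pool is (0, 0, 0, 4)
  run P5 (needs (0, 0, 0, 4), free (0, 0, 0, 4)); after release of (1, 1, 0, 0) the pool is (1, 1, 0, 4)
  blocked: P8 wants (4, 1, 1, 0), pool (1, 1, 0, 4) — not enough R0 and R1
  blocked: P2 wants (2, 1, 2, 0), pool (1, 1, 0, 4) — not enough R0 and R1
  blocked: P1 wants (3, 1, 2, 6), pool (1, 1, 0, 4) — not enough R0, R1 and R3
Permanently blocked: P8, P2 and P1.


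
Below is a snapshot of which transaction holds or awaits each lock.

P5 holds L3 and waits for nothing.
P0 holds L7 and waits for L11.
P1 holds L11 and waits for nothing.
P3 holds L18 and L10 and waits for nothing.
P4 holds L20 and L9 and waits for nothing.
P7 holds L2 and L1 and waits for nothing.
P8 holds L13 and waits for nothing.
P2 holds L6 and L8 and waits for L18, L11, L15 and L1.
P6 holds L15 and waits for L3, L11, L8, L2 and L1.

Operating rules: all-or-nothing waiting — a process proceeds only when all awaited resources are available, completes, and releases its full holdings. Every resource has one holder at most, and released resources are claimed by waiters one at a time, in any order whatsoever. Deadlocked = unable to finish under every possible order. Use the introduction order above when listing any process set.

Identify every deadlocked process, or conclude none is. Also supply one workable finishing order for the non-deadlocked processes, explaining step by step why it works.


The deadlocked set is P2 and P6.
Key observation: nobody on the ring P2 -> P6 -> P2 can start until another member finishes, which never happens; no other process is dragged down with it.
A valid finishing order for the others: P1, P5, P3, P4, P7, P0, P8.
Verifying each step:
  P1 waits on nothing -> runs at once and releases L11
  P5 waits on nothing -> runs at once and releases L3
  P3 waits on nothing -> runs at once and releases L18 and L10
  P4 waits on nothing -> runs at once and releases L20 and L9
  P7 waits on nothing -> runs at once and releases L2 and L1
  run P0 (all its waits — L11 — are resolved); releases L7
  P8 waits on nothing -> runs at once and releases L13


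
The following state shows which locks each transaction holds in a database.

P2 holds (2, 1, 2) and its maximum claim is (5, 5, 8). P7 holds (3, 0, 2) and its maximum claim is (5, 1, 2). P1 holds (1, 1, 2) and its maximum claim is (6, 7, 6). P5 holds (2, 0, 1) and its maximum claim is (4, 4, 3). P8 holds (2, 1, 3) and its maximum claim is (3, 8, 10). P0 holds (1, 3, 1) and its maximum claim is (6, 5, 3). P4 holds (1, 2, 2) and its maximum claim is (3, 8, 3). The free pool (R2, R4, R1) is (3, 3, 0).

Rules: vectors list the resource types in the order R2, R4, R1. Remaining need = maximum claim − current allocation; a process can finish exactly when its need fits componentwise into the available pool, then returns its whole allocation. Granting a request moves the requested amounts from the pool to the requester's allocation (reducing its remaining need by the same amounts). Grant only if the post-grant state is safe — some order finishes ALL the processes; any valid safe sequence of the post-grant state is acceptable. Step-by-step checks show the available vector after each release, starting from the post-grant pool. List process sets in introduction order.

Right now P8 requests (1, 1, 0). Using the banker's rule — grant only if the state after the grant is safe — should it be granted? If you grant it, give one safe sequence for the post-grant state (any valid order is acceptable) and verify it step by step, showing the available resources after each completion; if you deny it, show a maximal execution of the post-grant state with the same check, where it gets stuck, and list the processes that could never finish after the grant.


DENY: after the grant no complete ordering would exist.
Key observation: after P7, P0, P5 the pool peaks at (8, 5, 4), and each blocked process is short somewhere: P2 on R1; P1 on R4; P8 on R4, R1; P4 on R4.
Pretend the grant happened; the run P7, P0, P5 goes as far as possible. Step-by-step check:
  pool = (2, 2, 0)
  run P7 (needs (2, 1, 0), free (2, 2, 0)); after release of (3, 0, 2) the pool is (5, 2, 2)
  run P0 (needs (5, 2, 2), free (5, 2, 2)); after release of (1, 3, 1) the pool is (6, 5, 3)
  run P5 (needs (2, 4, 2), free (6, 5, 3)); after release of (2, 0, 1) the pool is (8, 5, 4)
  blocked: P2 wants (3, 4, 6), pool (8, 5, 4) — not enough R1
  blocked: P1 wants (5, 6, 4), pool (8, 5, 4) — not enough R4
  blocked: P8 wants (0, 6, 7), pool (8, 5, 4) — not enough R4 and R1
  blocked: P4 wants (2, 6, 1), pool (8, 5, 4) — not enough R4
Post-grant, the permanently blocked set is P2, P1, P8 and P4.


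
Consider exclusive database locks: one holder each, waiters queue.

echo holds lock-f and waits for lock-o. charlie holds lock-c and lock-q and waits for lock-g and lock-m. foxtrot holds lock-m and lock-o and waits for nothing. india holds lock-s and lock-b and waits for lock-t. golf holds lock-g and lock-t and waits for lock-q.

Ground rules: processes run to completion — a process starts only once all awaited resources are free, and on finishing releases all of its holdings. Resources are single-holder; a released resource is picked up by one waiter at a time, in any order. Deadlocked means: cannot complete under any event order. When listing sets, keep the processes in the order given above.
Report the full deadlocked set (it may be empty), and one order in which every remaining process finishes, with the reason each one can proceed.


Deadlocked set: charlie, india and golf.
Key observation: nobody on the ring charlie -> golf -> charlie can start until another member finishes, which never happens; india waits into the deadlock from upstream.
One completion order for the rest: foxtrot, echo.
Check, step by step:
  foxtrot waits on nothing -> runs at once and releases lock-m and lock-o
  run echo (all its waits — lock-o — are resolved); releases lock-f


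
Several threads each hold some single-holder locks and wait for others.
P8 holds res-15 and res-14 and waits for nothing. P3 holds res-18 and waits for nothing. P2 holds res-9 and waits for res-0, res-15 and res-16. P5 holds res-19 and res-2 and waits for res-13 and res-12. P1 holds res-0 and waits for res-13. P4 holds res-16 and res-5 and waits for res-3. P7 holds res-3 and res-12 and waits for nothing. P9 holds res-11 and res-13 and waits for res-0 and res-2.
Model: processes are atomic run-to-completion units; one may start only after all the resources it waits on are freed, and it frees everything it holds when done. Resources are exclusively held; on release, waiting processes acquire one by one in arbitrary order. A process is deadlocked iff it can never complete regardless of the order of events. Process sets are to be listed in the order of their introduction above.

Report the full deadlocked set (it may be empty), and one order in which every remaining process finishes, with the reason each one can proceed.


Deadlocked set: P2, P5, P1 and P9.
Key observation: the loop P9 -> P5 -> P9 blocks itself forever; P1 is caught in further circular waits and P2 waits into the deadlock from upstream.
The rest can finish in the order P7, P3, P4, P8.
Verifying each step:
  run P7 (it waits on nothing); releases res-3 and res-12
  run P3 (it waits on nothing); releases res-18
  run P4 (all its waits — res-3 — are resolved); releases res-16 and res-5
  run P8 (it waits on nothing); releases res-15 and res-14


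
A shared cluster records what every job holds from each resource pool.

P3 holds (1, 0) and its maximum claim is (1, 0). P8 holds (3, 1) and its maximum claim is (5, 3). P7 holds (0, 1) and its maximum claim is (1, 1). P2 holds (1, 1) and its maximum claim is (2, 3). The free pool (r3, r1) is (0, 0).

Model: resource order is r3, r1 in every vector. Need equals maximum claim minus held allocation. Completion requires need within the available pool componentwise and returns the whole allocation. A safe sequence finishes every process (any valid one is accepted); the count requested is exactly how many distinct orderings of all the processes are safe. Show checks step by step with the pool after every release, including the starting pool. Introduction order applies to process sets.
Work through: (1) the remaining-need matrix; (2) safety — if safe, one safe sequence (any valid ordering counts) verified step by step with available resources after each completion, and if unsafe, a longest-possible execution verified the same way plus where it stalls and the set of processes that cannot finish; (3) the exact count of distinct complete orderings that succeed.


(1) Outstanding need per process (order r3, r1):
  P3: (0, 0)
  P8: (2, 2)
  P7: (1, 0)
  P2: (1, 2)
(2) UNSAFE.
Key observation: after P3, P7 complete, (1, 1) is the best the pool ever gets, yet each leftover process wants more r1.
The run P3, P7 cannot be extended any further. Walking it through:
  pool = (0, 0)
  run P3 (needs (0, 0), free (0, 0)); after release of (1, 0) the pool is (1, 0)
  run P7 (needs (1, 0), free (1, 0)); after release of (0, 1) the pool is (1, 1)
  blocked: P8 wants (2, 2), pool (1, 1) — not enough r3 and r1
  blocked: P2 wants (1, 2), pool (1, 1) — not enough r1
Never able to finish: P8 and P2.
(3) Precisely 0 of the possible complete orderings are safe sequences.


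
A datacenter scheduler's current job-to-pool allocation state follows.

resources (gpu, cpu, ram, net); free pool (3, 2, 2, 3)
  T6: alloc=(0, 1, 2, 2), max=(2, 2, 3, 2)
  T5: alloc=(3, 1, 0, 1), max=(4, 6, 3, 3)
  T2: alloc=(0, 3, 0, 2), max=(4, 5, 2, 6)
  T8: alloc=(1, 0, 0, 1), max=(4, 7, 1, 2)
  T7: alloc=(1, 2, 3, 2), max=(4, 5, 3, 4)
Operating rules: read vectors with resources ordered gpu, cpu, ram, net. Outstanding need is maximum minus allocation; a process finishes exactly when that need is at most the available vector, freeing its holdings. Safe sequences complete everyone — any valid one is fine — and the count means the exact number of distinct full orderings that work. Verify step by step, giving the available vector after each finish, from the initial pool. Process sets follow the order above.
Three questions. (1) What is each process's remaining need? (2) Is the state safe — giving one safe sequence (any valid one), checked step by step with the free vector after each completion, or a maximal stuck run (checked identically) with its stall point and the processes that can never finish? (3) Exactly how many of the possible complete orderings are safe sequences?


(1) Outstanding need per process (order gpu, cpu, ram, net):
  T6: (2, 1, 1, 0)
  T5: (1, 5, 3, 2)
  T2: (4, 2, 2, 4)
  T8: (3, 7, 1, 1)
  T7: (3, 3, 0, 2)
(2) SAFE — a valid safe sequence is T6, T7, T2, T8, T5.
Key observation: the first exact fit in this order is T7 — it needs (3, 3, 0, 2) with (3, 3, 4, 5) free, meeting a requested resource to the last unit.
Verifying each step:
  pool = (3, 2, 2, 3)
  T6: need (2, 1, 1, 0) fits (3, 2, 2, 3); releases (0, 1, 2, 2), pool now (3, 3, 4, 5)
  T7: need (3, 3, 0, 2) fits (3, 3, 4, 5); releases (1, 2, 3, 2), pool now (4, 5, 7, 7)
  T2: need (4, 2, 2, 4) fits (4, 5, 7, 7); releases (0, 3, 0, 2), pool now (4, 8, 7, 9)
  T8: need (3, 7, 1, 1) fits (4, 8, 7, 9); releases (1, 0, 0, 1), pool now (5, 8, 7, 10)
  T5: need (1, 5, 3, 2) fits (5, 8, 7, 10); releases (3, 1, 0, 1), pool now (8, 9, 7, 11)
(3) The exact count: 3 of the possible complete orderings are safe sequences.


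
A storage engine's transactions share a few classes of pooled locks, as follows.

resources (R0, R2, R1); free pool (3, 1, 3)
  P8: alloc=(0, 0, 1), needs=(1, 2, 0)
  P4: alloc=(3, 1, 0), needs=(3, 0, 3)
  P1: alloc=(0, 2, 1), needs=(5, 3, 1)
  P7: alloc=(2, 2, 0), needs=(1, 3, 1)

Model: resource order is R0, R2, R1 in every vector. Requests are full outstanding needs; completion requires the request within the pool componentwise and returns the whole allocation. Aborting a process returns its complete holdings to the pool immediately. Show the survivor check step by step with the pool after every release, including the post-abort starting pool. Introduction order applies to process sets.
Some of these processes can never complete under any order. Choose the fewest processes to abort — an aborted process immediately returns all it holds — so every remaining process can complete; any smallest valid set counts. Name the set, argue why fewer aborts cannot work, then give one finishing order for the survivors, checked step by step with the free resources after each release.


The answer: abort P7.
Key observation: the deadlocked P1 becomes finishable only because P7 released (2, 2, 0); it completes at step 1 below.
Minimality: the empty abort set fails — the state is deadlocked as it stands.
Survivors finish in the order: P1, P8, P4. Step-by-step check (pool after the aborts first):
  pool = (5, 3, 3)
  run P1 (needs (5, 3, 1), free (5, 3, 3)); after release of (0, 2, 1) the pool is (5, 5, 4)
  run P8 (needs (1, 2, 0), free (5, 5, 4)); after release of (0, 0, 1) the pool is (5, 5, 5)
  run P4 (needs (3, 0, 3), free (5, 5, 5)); after release of (3, 1, 0) the pool is (8, 6, 5)


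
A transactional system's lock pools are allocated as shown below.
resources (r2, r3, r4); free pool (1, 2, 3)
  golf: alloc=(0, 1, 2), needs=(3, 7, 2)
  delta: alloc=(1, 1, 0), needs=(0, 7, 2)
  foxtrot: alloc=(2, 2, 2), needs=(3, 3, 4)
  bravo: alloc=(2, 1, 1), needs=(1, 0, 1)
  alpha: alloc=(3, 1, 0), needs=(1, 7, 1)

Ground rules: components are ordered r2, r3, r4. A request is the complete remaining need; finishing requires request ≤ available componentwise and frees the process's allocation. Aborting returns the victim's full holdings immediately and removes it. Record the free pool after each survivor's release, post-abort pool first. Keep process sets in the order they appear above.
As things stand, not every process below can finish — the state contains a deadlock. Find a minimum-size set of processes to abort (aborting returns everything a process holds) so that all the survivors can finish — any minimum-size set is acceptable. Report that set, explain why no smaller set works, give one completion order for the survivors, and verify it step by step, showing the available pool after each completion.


Abort golf and delta.
Key observation: no ordering could ever have run alpha before the abort of golf and delta; with (1, 2, 2) back in the pool it fits at step 3.
No one abort is enough; case by case: golf alone leaves delta blocked (short on r3); delta alone leaves golf blocked (short on r3); foxtrot alone leaves golf blocked (short on r3); bravo alone leaves golf blocked (short on r3); alpha alone leaves golf blocked (short on r3).
Survivors finish in the order: bravo, foxtrot, alpha. Check, step by step (pool after the aborts first):
  pool = (2, 4, 5)
  run bravo (needs (1, 0, 1), free (2, 4, 5)); after release of (2, 1, 1) the pool is (4, 5, 6)
  run foxtrot (needs (3, 3, 4), free (4, 5, 6)); after release of (2, 2, 2) the pool is (6, 7, 8)
  run alpha (needs (1, 7, 1), free (6, 7, 8)); after release of (3, 1, 0) the pool is (9, 8, 8)


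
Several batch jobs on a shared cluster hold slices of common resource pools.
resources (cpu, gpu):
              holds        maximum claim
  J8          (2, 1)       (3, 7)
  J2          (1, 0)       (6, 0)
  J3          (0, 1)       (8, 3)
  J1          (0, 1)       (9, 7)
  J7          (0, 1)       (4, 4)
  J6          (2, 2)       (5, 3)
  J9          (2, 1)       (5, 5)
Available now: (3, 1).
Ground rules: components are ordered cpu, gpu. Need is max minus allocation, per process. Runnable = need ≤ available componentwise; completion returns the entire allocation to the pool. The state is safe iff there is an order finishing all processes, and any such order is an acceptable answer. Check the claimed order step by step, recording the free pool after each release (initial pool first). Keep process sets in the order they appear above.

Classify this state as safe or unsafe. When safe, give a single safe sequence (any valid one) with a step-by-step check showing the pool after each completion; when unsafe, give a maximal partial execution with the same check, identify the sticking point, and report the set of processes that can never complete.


The state is SAFE; one workable sequence: J6, J7, J9, J2, J3, J8, J1.
Key observation: at J6 the run first touches a limit — (3, 1) against (3, 1), exact on a resource it actually requests.
Step-by-step check:
  pool = (3, 1)
  J6: need (3, 1) fits (3, 1); releases (2, 2), pool now (5, 3)
  J7: need (4, 3) fits (5, 3); releases (0, 1), pool now (5, 4)
  J9: need (3, 4) fits (5, 4); releases (2, 1), pool now (7, 5)
  J2: need (5, 0) fits (7, 5); releases (1, 0), pool now (8, 5)
  J3: need (8, 2) fits (8, 5); releases (0, 1), pool now (8, 6)
  J8: need (1, 6) fits (8, 6); releases (2, 1), pool now (10, 7)
  J1: need (9, 6) fits (10, 7); releases (0, 1), pool now (10, 8)


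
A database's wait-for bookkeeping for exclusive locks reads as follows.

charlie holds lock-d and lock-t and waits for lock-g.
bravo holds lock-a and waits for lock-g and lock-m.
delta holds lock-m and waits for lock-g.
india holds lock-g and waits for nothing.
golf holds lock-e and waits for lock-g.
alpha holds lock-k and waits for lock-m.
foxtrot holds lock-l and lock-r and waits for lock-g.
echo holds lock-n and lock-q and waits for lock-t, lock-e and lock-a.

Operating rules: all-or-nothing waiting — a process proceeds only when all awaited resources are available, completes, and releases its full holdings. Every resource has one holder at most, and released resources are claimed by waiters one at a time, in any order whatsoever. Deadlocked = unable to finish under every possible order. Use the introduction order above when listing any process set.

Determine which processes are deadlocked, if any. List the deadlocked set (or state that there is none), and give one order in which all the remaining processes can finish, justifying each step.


Nothing here is deadlocked.
Key observation: the wait relation is loop-free; peeling off processes with no waits unwinds the whole state.
A valid finishing order for the others: india, delta, charlie, alpha, golf, foxtrot, bravo, echo.
Walking it through:
  india: no waits; runs immediately, freeing lock-g
  run delta (all its waits — lock-g — are resolved); releases lock-m
  run charlie (all its waits — lock-g — are resolved); releases lock-d and lock-t
  run alpha (all its waits — lock-m — are resolved); releases lock-k
  run golf (all its waits — lock-g — are resolved); releases lock-e
  run foxtrot (all its waits — lock-g — are resolved); releases lock-l and lock-r
  run bravo (all its waits — lock-g and lock-m — are resolved); releases lock-a
  run echo (all its waits — lock-t, lock-e and lock-a — are resolved); releases lock-n and lock-q


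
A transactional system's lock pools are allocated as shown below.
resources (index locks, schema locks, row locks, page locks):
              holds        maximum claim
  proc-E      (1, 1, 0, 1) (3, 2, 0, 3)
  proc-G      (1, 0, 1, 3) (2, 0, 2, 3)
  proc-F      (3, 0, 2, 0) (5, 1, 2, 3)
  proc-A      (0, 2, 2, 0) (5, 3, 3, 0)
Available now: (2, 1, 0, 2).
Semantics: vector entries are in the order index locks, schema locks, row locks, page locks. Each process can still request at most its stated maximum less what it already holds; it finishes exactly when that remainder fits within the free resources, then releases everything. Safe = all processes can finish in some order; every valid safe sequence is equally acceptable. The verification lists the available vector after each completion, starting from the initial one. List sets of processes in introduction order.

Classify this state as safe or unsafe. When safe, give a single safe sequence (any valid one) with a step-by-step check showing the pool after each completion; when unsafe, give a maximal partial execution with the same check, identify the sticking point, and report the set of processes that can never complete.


SAFE, for example via the order proc-E, proc-F, proc-A, proc-G.
Key observation: at proc-E the run first touches a limit — (2, 1, 0, 2) against (2, 1, 0, 2), exact on a resource it actually requests.
Verifying each step:
  pool = (2, 1, 0, 2)
  proc-E needs (2, 1, 0, 2) <= (2, 1, 0, 2) -> finishes; pool += (1, 1, 0, 1) = (3, 2, 0, 3)
  proc-F needs (2, 1, 0, 3) <= (3, 2, 0, 3) -> finishes; pool += (3, 0, 2, 0) = (6, 2, 2, 3)
  proc-A needs (5, 1, 1, 0) <= (6, 2, 2, 3) -> finishes; pool += (0, 2, 2, 0) = (6, 4, 4, 3)
  proc-G needs (1, 0, 1, 0) <= (6, 4, 4, 3) -> finishes; pool += (1, 0, 1, 3) = (7, 4, 5, 6)


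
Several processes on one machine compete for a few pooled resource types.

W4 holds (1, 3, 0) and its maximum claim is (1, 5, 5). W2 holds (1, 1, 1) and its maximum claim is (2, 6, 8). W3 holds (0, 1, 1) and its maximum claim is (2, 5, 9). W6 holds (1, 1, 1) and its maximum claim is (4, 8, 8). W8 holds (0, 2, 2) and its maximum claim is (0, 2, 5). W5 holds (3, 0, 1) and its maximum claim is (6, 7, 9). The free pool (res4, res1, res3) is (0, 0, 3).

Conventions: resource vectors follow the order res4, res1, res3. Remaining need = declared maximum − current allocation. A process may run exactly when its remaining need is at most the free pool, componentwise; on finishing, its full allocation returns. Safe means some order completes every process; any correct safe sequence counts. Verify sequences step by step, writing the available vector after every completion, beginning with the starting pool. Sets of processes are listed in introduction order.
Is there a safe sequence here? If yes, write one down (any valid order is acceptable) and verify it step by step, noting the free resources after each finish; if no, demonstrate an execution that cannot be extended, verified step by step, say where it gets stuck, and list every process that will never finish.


UNSAFE — no complete ordering exists.
Key observation: res3 is the bottleneck — with W8, W4 done the pool holds (1, 5, 5), short of every remaining need.
The run W8, W4 cannot be extended any further. Verifying each step:
  pool = (0, 0, 3)
  run W8 (needs (0, 0, 3), free (0, 0, 3)); after release of (0, 2, 2) the pool is (0, 2, 5)
  run W4 (needs (0, 2, 5), free (0, 2, 5)); after release of (1, 3, 0) the pool is (1, 5, 5)
  W2 cannot run: need (1, 5, 7) vs free (1, 5, 5) (insufficient res3)
  W3 cannot run: need (2, 4, 8) vs free (1, 5, 5) (insufficient res4 and res3)
  W6 cannot run: need (3, 7, 7) vs free (1, 5, 5) (insufficient res4, res1 and res3)
  W5 cannot run: need (3, 7, 8) vs free (1, 5, 5) (insufficient res4, res1 and res3)
Permanently blocked: W2, W3, W6 and W5.


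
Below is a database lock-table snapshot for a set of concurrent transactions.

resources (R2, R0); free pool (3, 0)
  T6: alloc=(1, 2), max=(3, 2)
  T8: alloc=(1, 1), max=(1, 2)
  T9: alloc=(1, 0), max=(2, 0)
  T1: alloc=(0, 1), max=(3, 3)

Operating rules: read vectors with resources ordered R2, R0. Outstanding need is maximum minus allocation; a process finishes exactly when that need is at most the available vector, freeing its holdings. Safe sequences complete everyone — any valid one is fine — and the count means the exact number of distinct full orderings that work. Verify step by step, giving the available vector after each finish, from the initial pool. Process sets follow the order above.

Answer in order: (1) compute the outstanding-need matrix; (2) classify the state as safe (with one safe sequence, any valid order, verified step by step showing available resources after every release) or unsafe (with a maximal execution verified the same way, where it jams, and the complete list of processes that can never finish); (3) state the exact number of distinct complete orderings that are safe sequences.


(1) Need matrix, components ordered R2, R0:
  T6: (2, 0)
  T8: (0, 1)
  T9: (1, 0)
  T1: (3, 2)
(2) SAFE. One safe sequence: T6, T1, T8, T9.
Key observation: T1 is the earliest step where a requested resource binds exactly: need (3, 2), pool (4, 2) at its turn.
Walking it through:
  pool = (3, 0)
  T6: need (2, 0) fits (3, 0); releases (1, 2), pool now (4, 2)
  T1: need (3, 2) fits (4, 2); releases (0, 1), pool now (4, 3)
  T8: need (0, 1) fits (4, 3); releases (1, 1), pool now (5, 4)
  T9: need (1, 0) fits (5, 4); releases (1, 0), pool now (6, 4)
(3) Exactly 8 of the possible complete orderings are safe sequences.


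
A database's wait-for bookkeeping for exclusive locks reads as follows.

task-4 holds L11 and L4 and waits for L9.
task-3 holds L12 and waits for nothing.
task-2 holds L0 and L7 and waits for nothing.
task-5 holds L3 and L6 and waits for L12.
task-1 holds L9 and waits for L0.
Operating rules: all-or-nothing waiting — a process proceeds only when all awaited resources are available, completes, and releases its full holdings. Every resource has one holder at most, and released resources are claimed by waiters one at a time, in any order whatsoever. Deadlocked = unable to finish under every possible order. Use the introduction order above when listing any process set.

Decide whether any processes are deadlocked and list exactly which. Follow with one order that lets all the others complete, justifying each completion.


No process is deadlocked.
Key observation: the wait graph is acyclic; completion cascades from the unblocked processes through everyone else.
A valid finishing order for the others: task-2, task-3, task-1, task-5, task-4.
Verifying each step:
  task-2 waits on nothing -> runs at once and releases L0 and L7
  task-3 waits on nothing -> runs at once and releases L12
  task-1 waits on L0 — all released -> runs and releases L9
  task-5 waits on L12 — all released -> runs and releases L3 and L6
  task-4 waits on L9 — all released -> runs and releases L11 and L4


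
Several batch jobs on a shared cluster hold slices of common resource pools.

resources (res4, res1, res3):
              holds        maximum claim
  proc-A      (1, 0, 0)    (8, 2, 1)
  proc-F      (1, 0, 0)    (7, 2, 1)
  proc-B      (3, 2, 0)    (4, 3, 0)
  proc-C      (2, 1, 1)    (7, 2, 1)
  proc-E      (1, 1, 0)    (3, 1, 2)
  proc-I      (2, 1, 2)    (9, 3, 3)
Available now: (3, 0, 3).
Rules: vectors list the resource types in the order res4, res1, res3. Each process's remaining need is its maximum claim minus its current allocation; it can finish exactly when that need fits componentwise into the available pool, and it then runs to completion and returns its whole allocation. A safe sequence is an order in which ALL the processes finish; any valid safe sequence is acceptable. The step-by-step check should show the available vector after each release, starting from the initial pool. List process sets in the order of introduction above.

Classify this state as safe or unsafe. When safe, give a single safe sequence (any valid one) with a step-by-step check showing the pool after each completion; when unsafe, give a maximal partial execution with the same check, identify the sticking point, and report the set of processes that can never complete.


SAFE, for example via the order proc-E, proc-B, proc-C, proc-A, proc-I, proc-F.
Key observation: the order's first zero-slack moment is proc-B ((1, 1, 0) needed, (4, 1, 3) free — a requested resource with nothing to spare).
Verifying each step:
  pool = (3, 0, 3)
  run proc-E (needs (2, 0, 2), free (3, 0, 3)); after release of (1, 1, 0) the pool is (4, 1, 3)
  run proc-B (needs (1, 1, 0), free (4, 1, 3)); after release of (3, 2, 0) the pool is (7, 3, 3)
  run proc-C (needs (5, 1, 0), free (7, 3, 3)); after release of (2, 1, 1) the pool is (9, 4, 4)
  run proc-A (needs (7, 2, 1), free (9, 4, 4)); after release of (1, 0, 0) the pool is (10, 4, 4)
  run proc-I (needs (7, 2, 1), free (10, 4, 4)); after release of (2, 1, 2) the pool is (12, 5, 6)
  run proc-F (needs (6, 2, 1), free (12, 5, 6)); after release of (1, 0, 0) the pool is (13, 5, 6)


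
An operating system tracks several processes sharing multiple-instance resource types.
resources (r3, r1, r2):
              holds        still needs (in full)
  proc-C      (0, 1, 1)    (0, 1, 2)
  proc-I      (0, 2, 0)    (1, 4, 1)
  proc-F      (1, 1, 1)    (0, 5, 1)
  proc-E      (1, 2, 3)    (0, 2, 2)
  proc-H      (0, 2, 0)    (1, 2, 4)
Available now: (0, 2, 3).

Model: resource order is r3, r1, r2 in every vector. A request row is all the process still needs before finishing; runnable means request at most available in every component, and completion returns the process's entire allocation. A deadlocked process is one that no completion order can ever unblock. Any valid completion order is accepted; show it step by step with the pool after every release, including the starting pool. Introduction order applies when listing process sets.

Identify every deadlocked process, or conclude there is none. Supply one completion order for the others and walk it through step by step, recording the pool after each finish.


No process is deadlocked.
Key observation: the pool covers proc-E at once, and every later process fits after earlier releases.
One completion order for the rest: proc-E, proc-C, proc-H, proc-F, proc-I. Check, step by step:
  pool = (0, 2, 3)
  proc-E needs (0, 2, 2) <= (0, 2, 3) -> finishes; pool += (1, 2, 3) = (1, 4, 6)
  proc-C needs (0, 1, 2) <= (1, 4, 6) -> finishes; pool += (0, 1, 1) = (1, 5, 7)
  proc-H needs (1, 2, 4) <= (1, 5, 7) -> finishes; pool += (0, 2, 0) = (1, 7, 7)
  proc-F needs (0, 5, 1) <= (1, 7, 7) -> finishes; pool += (1, 1, 1) = (2, 8, 8)
  proc-I needs (1, 4, 1) <= (2, 8, 8) -> finishes; pool += (0, 2, 0) = (2, 10, 8)


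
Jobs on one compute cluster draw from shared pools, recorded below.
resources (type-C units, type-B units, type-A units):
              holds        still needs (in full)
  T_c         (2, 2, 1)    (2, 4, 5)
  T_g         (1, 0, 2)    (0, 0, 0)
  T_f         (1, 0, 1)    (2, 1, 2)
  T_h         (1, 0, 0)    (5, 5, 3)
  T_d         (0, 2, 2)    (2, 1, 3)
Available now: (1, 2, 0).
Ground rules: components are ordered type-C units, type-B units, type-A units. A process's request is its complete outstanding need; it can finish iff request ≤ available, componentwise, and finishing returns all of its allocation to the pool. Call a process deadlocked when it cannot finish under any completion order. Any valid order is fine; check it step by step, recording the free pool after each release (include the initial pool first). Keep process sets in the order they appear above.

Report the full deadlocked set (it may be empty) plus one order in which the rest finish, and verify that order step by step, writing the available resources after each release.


The deadlocked set is empty.
Key observation: T_g leads a chain of completions in which each release enables another process.
The rest can finish in the order T_g, T_f, T_d, T_c, T_h. Walking it through:
  pool = (1, 2, 0)
  T_g: need (0, 0, 0) fits (1, 2, 0); releases (1, 0, 2), pool now (2, 2, 2)
  T_f: need (2, 1, 2) fits (2, 2, 2); releases (1, 0, 1), pool now (3, 2, 3)
  T_d: need (2, 1, 3) fits (3, 2, 3); releases (0, 2, 2), pool now (3, 4, 5)
  T_c: need (2, 4, 5) fits (3, 4, 5); releases (2, 2, 1), pool now (5, 6, 6)
  T_h: need (5, 5, 3) fits (5, 6, 6); releases (1, 0, 0), pool now (6, 6, 6)
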